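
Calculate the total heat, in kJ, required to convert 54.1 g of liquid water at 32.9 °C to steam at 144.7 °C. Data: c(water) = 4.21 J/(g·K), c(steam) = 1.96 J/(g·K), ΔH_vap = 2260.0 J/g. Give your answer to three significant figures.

q1 (heat water 32.9→100.0 °C): 54.1 × 4.21 × 67.1 = 15283 J
q2 (vaporize at 100 °C): 54.1 × 2260.0 = 122266 J
q3 (heat steam 100.0→144.7 °C): 54.1 × 1.96 × 44.7 = 4740 J
Total: 15283 + 122266 + 4740 = 142289 J = 142 kJ

q = 142 kJ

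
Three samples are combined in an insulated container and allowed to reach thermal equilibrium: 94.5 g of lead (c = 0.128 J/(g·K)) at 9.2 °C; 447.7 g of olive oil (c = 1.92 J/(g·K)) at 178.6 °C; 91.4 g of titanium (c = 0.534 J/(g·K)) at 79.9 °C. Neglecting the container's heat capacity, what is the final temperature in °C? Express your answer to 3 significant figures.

Σ mᵢcᵢ(T − Tᵢ) = 0  ⇒  T = Σ mᵢcᵢTᵢ / Σ mᵢcᵢ
Σ mᵢcᵢ = 94.5×0.128 + 447.7×1.92 + 91.4×0.534 = 920.4876
Σ mᵢcᵢTᵢ = 12.096×9.2 + 859.584×178.6 + 48.8076×79.9 = 157530
T = 157530 / 920.4876 = 171.1 °C

T_f = 171 °C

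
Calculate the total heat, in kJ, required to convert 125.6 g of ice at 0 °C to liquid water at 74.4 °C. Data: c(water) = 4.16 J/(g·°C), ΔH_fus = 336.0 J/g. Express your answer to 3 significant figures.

q = 81.1 kJ

q1 (melt at 0 °C): 125.6 × 336.0 = 42202 J
q2 (heat water 0.0→74.4 °C): 125.6 × 4.16 × 74.4 = 38874 J
Total: 42202 + 38874 = 81076 J = 81.1 kJ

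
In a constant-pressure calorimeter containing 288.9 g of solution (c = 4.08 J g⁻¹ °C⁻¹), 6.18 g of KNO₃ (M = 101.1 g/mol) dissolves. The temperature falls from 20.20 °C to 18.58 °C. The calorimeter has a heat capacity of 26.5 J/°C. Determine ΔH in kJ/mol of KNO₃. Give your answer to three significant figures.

|ΔT| = |18.58 − 20.20| = 1.62 °C
|q_surr| = (288.9 × 4.08 + 26.5) × 1.62 = 1205.212 × 1.62 = 1952 J
n(KNO₃) = 6.18 / 101.1 = 0.06113 mol
Temperature fell, so q_rxn = +|q_surr| = 1.952 kJ
ΔH = q_rxn / n = 31.93 kJ/mol

ΔH = 31.9 kJ/mol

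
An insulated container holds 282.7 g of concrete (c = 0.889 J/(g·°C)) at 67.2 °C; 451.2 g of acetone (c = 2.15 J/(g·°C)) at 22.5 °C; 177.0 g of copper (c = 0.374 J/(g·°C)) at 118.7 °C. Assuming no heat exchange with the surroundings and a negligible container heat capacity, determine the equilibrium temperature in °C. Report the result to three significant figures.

T_f = 36.2 °C

Σ mᵢcᵢ(T − Tᵢ) = 0  ⇒  T = Σ mᵢcᵢTᵢ / Σ mᵢcᵢ
Σ mᵢcᵢ = 282.7×0.889 + 451.2×2.15 + 177.0×0.374 = 1287.5983
Σ mᵢcᵢTᵢ = 251.3203×67.2 + 970.08×22.5 + 66.198×118.7 = 46573
T = 46573 / 1287.5983 = 36.17 °C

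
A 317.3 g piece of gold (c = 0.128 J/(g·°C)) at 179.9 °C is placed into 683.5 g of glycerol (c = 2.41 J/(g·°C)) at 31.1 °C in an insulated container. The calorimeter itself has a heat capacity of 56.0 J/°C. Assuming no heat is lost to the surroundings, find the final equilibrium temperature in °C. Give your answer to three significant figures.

T_f = 34.6 °C

Heat lost by gold = heat gained by glycerol + calorimeter.
(317.3)(0.128)(179.9 − T) = [(683.5)(2.41) + 56.0](T − 31.1)
40.6144 (179.9 − T) = 1703.235 (T − 31.1)
7306.5 − 40.6144 T = 1703.235 T − 52971
60277.5 = 1743.8494 T
T = 34.57 °C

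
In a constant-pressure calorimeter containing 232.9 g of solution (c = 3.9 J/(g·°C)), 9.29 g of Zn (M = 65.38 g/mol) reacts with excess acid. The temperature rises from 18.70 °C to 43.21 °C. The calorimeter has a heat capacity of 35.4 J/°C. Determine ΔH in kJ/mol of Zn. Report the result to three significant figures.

|ΔT| = |43.21 − 18.70| = 24.51 °C
|q_surr| = (232.9 × 3.9 + 35.4) × 24.51 = 943.71 × 24.51 = 23130 J
n(Zn) = 9.29 / 65.38 = 0.1421 mol
Temperature rose, so q_rxn = −|q_surr| = -23.13 kJ
ΔH = q_rxn / n = -162.8 kJ/mol

ΔH = -163 kJ/mol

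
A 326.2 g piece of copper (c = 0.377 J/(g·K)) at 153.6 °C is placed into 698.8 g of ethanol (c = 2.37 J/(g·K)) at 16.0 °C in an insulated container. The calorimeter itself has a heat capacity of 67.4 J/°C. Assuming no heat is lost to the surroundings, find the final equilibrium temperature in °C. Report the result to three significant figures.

Heat lost by copper = heat gained by ethanol + calorimeter.
(326.2)(0.377)(153.6 − T) = [(698.8)(2.37) + 67.4](T − 16.0)
122.9774 (153.6 − T) = 1723.556 (T − 16.0)
18889 − 122.9774 T = 1723.556 T − 27577
46466 = 1846.5334 T
T = 25.16 °C

T_f = 25.2 °C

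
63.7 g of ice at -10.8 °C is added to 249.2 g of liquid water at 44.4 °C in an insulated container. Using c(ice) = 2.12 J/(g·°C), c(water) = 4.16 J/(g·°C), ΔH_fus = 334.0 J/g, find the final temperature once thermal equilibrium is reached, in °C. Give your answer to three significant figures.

Heat to bring ice to 0 °C and melt it: q₁ = 63.7×2.12×10.8 + 63.7×334.0 = 22734 J
Heat the water can supply cooling to 0 °C: 249.2×4.16×44.4 = 46028.2 J > q₁, so all ice melts.
Energy balance: 249.2×4.16×(44.4 − T) = 22734 + 63.7×4.16×(T − 0)
1036.672(44.4 − T) = 22734 + 264.992 T
46028.2 − 22734 = 1301.664 T
T = 23294.2 / 1301.664 = 17.90 °C

T_f = 17.9 °C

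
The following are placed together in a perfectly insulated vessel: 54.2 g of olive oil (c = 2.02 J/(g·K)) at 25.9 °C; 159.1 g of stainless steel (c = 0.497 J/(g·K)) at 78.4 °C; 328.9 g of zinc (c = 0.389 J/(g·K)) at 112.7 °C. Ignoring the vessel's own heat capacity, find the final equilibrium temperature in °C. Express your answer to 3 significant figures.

Σ mᵢcᵢ(T − Tᵢ) = 0  ⇒  T = Σ mᵢcᵢTᵢ / Σ mᵢcᵢ
Σ mᵢcᵢ = 54.2×2.02 + 159.1×0.497 + 328.9×0.389 = 316.4988
Σ mᵢcᵢTᵢ = 109.484×25.9 + 79.0727×78.4 + 127.9421×112.7 = 23454
T = 23454 / 316.4988 = 74.10 °C

T_f = 74.1 °C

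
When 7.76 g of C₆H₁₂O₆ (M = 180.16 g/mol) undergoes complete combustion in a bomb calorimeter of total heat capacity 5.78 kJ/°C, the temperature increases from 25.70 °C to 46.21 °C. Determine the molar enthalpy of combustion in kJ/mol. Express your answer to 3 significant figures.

ΔT = 46.21 − 25.70 = 20.51 °C
q_cal = C_cal × ΔT = 5.78 × 20.51 = 118.5478 kJ
n = 7.76 / 180.16 = 0.04307 mol
q_rxn = −q_cal = -118.5478 kJ
ΔH = -118.5478 / 0.04307 = -2752 kJ/mol

ΔH = -2750 kJ/mol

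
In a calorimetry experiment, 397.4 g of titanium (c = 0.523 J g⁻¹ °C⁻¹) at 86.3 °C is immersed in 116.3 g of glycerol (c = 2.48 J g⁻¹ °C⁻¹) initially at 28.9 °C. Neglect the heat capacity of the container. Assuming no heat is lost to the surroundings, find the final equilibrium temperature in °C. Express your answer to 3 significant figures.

T_f = 52.9 °C

Heat lost by titanium = heat gained by glycerol.
(397.4)(0.523)(86.3 − T) = (116.3)(2.48)(T − 28.9)
207.8402 (86.3 − T) = 288.424 (T − 28.9)
17937 − 207.8402 T = 288.424 T − 8335.5
26272.5 = 496.2642 T
T = 52.94 °C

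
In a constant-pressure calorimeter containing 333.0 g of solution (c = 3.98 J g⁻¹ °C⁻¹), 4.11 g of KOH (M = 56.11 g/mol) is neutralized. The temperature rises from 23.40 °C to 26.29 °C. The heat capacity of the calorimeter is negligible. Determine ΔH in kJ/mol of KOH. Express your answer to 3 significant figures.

|ΔT| = |26.29 − 23.40| = 2.89 °C
|q_surr| = (333.0 × 3.98) × 2.89 = 1325.34 × 2.89 = 3830 J
n(KOH) = 4.11 / 56.11 = 0.07325 mol
Temperature rose, so q_rxn = −|q_surr| = -3.830 kJ
ΔH = q_rxn / n = -52.29 kJ/mol

ΔH = -52.3 kJ/mol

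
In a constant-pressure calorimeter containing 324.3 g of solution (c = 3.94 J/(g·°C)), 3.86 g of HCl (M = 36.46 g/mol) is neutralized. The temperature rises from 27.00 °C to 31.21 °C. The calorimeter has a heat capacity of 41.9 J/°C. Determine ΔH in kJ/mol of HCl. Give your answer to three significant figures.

ΔH = -52.5 kJ/mol

|ΔT| = |31.21 − 27.00| = 4.21 °C
|q_surr| = (324.3 × 3.94 + 41.9) × 4.21 = 1319.642 × 4.21 = 5556 J
n(HCl) = 3.86 / 36.46 = 0.1059 mol
Temperature rose, so q_rxn = −|q_surr| = -5.556 kJ
ΔH = q_rxn / n = -52.46 kJ/mol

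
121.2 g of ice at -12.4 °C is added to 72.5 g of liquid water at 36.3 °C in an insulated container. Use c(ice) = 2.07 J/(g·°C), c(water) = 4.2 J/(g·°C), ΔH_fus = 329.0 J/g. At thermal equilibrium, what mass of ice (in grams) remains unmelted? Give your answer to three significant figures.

Heat to warm all ice to 0 °C: 121.2×2.07×12.4 = 3111.0 J
Heat released by water cooling to 0 °C: 72.5×4.2×36.3 = 11053 J
11053 J < 3111.0 + 121.2×329.0 = 42985.8 J, so not all ice melts; final T = 0 °C.
Heat left for melting: 11053 − 3111.0 = 7942.0 J
Mass melted = 7942.0 / 329.0 = 24.14 g
Ice remaining = 121.2 − 24.14 = 97.06 g

m_ice remaining = 97.1 g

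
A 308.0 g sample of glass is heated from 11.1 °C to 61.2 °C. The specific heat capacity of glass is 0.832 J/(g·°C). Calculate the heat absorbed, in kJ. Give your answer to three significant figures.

q = m c ΔT = 308.0 × 0.832 × (61.2 − 11.1)
q = 308.0 × 0.832 × 50.1 = 12840 J = 12.8 kJ

q = 12.8 kJ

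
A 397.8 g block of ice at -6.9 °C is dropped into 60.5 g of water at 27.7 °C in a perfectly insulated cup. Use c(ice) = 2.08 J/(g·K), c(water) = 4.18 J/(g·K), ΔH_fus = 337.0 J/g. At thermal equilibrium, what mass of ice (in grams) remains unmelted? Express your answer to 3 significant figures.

Heat to warm all ice to 0 °C: 397.8×2.08×6.9 = 5709.2 J
Heat released by water cooling to 0 °C: 60.5×4.18×27.7 = 7005.1 J
7005.1 J < 5709.2 + 397.8×337.0 = 139767.8 J, so not all ice melts; final T = 0 °C.
Heat left for melting: 7005.1 − 5709.2 = 1295.9 J
Mass melted = 1295.9 / 337.0 = 3.845 g
Ice remaining = 397.8 − 3.845 = 393.955 g

m_ice remaining = 394 g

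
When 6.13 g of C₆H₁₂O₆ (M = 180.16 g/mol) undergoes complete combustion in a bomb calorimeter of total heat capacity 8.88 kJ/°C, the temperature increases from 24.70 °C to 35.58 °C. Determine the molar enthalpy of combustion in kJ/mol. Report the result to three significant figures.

ΔT = 35.58 − 24.70 = 10.88 °C
q_cal = C_cal × ΔT = 8.88 × 10.88 = 96.6144 kJ
n = 6.13 / 180.16 = 0.03403 mol
q_rxn = −q_cal = -96.6144 kJ
ΔH = -96.6144 / 0.03403 = -2839 kJ/mol

ΔH = -2840 kJ/mol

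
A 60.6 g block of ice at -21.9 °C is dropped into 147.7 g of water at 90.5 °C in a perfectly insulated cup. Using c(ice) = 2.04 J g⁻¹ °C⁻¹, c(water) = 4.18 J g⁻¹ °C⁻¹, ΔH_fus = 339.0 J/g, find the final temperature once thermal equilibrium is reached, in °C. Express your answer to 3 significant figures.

T_f = 37.5 °C

Heat to bring ice to 0 °C and melt it: q₁ = 60.6×2.04×21.9 + 60.6×339.0 = 23251 J
Heat the water can supply cooling to 0 °C: 147.7×4.18×90.5 = 55873.4 J > q₁, so all ice melts.
Energy balance: 147.7×4.18×(90.5 − T) = 23251 + 60.6×4.18×(T − 0)
617.386(90.5 − T) = 23251 + 253.308 T
55873.4 − 23251 = 870.694 T
T = 32622.4 / 870.694 = 37.47 °C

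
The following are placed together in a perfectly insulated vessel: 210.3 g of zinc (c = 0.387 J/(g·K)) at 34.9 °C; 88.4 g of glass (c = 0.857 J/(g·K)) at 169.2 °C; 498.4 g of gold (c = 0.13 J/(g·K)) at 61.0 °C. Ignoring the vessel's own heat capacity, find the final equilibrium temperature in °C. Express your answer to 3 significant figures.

Σ mᵢcᵢ(T − Tᵢ) = 0  ⇒  T = Σ mᵢcᵢTᵢ / Σ mᵢcᵢ
Σ mᵢcᵢ = 210.3×0.387 + 88.4×0.857 + 498.4×0.13 = 221.9369
Σ mᵢcᵢTᵢ = 81.3861×34.9 + 75.7588×169.2 + 64.792×61.0 = 19611
T = 19611 / 221.9369 = 88.36 °C

T_f = 88.4 °C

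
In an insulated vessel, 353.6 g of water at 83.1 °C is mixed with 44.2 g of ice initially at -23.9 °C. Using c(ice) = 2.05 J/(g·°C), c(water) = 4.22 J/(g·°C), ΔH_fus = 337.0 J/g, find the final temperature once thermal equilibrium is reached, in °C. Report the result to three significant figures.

T_f = 63.7 °C

Heat to bring ice to 0 °C and melt it: q₁ = 44.2×2.05×23.9 + 44.2×337.0 = 17061 J
Heat the water can supply cooling to 0 °C: 353.6×4.22×83.1 = 124001 J > q₁, so all ice melts.
Energy balance: 353.6×4.22×(83.1 − T) = 17061 + 44.2×4.22×(T − 0)
1492.192(83.1 − T) = 17061 + 186.524 T
124001 − 17061 = 1678.716 T
T = 106940 / 1678.716 = 63.70 °C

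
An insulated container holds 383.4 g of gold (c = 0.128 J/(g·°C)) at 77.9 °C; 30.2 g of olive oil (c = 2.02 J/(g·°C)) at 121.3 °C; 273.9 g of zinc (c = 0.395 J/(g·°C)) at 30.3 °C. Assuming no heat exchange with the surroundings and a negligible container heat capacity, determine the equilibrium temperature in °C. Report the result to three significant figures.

Σ mᵢcᵢ(T − Tᵢ) = 0  ⇒  T = Σ mᵢcᵢTᵢ / Σ mᵢcᵢ
Σ mᵢcᵢ = 383.4×0.128 + 30.2×2.02 + 273.9×0.395 = 218.2697
Σ mᵢcᵢTᵢ = 49.0752×77.9 + 61.004×121.3 + 108.1905×30.3 = 14501
T = 14501 / 218.2697 = 66.44 °C

T_f = 66.4 °C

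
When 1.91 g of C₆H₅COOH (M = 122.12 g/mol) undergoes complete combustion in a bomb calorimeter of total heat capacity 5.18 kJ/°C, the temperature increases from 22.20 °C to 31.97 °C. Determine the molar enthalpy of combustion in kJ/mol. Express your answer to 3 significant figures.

ΔH = -3240 kJ/mol

ΔT = 31.97 − 22.20 = 9.77 °C
q_cal = C_cal × ΔT = 5.18 × 9.77 = 50.6086 kJ
n = 1.91 / 122.12 = 0.01564 mol
q_rxn = −q_cal = -50.6086 kJ
ΔH = -50.6086 / 0.01564 = -3236 kJ/mol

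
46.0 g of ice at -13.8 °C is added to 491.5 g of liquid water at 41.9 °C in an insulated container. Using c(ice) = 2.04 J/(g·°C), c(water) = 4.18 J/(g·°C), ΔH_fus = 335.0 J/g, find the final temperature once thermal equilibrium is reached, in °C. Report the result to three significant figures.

T_f = 30.9 °C

Heat to bring ice to 0 °C and melt it: q₁ = 46.0×2.04×13.8 + 46.0×335.0 = 16705 J
Heat the water can supply cooling to 0 °C: 491.5×4.18×41.9 = 86082.3 J > q₁, so all ice melts.
Energy balance: 491.5×4.18×(41.9 − T) = 16705 + 46.0×4.18×(T − 0)
2054.47(41.9 − T) = 16705 + 192.28 T
86082.3 − 16705 = 2246.75 T
T = 69377.3 / 2246.75 = 30.88 °C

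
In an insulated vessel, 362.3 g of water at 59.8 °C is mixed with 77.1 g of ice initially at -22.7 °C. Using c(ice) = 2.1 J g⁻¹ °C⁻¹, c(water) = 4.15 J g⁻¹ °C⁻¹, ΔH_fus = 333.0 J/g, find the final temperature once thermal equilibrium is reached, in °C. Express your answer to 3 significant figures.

T_f = 33.2 °C

Heat to bring ice to 0 °C and melt it: q₁ = 77.1×2.1×22.7 + 77.1×333.0 = 29350 J
Heat the water can supply cooling to 0 °C: 362.3×4.15×59.8 = 89912.0 J > q₁, so all ice melts.
Energy balance: 362.3×4.15×(59.8 − T) = 29350 + 77.1×4.15×(T − 0)
1503.545(59.8 − T) = 29350 + 319.965 T
89912.0 − 29350 = 1823.510 T
T = 60562.0 / 1823.510 = 33.21 °C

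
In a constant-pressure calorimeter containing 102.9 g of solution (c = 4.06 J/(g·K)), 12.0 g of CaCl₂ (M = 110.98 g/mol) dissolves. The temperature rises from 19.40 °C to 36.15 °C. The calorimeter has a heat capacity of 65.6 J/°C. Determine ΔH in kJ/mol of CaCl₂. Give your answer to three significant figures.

ΔH = -74.9 kJ/mol

|ΔT| = |36.15 − 19.40| = 16.75 °C
|q_surr| = (102.9 × 4.06 + 65.6) × 16.75 = 483.374 × 16.75 = 8097 J
n(CaCl₂) = 12.0 / 110.98 = 0.1081 mol
Temperature rose, so q_rxn = −|q_surr| = -8.097 kJ
ΔH = q_rxn / n = -74.90 kJ/mol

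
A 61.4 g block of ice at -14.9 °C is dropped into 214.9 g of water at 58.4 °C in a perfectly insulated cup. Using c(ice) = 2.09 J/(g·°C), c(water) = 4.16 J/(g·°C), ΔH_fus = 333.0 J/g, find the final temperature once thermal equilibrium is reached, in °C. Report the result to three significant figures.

T_f = 26.0 °C

Heat to bring ice to 0 °C and melt it: q₁ = 61.4×2.09×14.9 + 61.4×333.0 = 22358 J
Heat the water can supply cooling to 0 °C: 214.9×4.16×58.4 = 52208.7 J > q₁, so all ice melts.
Energy balance: 214.9×4.16×(58.4 − T) = 22358 + 61.4×4.16×(T − 0)
893.984(58.4 − T) = 22358 + 255.424 T
52208.7 − 22358 = 1149.408 T
T = 29850.7 / 1149.408 = 25.97 °C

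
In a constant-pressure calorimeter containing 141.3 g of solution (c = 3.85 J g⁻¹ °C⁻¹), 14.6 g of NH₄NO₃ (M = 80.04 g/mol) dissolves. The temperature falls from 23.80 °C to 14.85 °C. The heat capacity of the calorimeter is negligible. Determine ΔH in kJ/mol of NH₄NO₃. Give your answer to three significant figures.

ΔH = 26.7 kJ/mol

|ΔT| = |14.85 − 23.80| = 8.95 °C
|q_surr| = (141.3 × 3.85) × 8.95 = 544.005 × 8.95 = 4869 J
n(NH₄NO₃) = 14.6 / 80.04 = 0.1824 mol
Temperature fell, so q_rxn = +|q_surr| = 4.869 kJ
ΔH = q_rxn / n = 26.69 kJ/mol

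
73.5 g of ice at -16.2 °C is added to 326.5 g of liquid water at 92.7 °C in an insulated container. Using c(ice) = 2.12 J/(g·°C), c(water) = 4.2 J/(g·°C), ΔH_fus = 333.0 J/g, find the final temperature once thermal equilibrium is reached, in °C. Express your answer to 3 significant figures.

Heat to bring ice to 0 °C and melt it: q₁ = 73.5×2.12×16.2 + 73.5×333.0 = 27000 J
Heat the water can supply cooling to 0 °C: 326.5×4.2×92.7 = 127120 J > q₁, so all ice melts.
Energy balance: 326.5×4.2×(92.7 − T) = 27000 + 73.5×4.2×(T − 0)
1371.3(92.7 − T) = 27000 + 308.7 T
127120 − 27000 = 1680.0 T
T = 100120 / 1680.0 = 59.60 °C

T_f = 59.6 °C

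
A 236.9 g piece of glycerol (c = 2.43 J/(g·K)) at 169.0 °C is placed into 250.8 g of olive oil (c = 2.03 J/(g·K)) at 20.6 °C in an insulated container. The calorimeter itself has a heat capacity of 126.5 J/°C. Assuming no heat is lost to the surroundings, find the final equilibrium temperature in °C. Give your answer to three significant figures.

Heat lost by glycerol = heat gained by olive oil + calorimeter.
(236.9)(2.43)(169.0 − T) = [(250.8)(2.03) + 126.5](T − 20.6)
575.667 (169.0 − T) = 635.624 (T − 20.6)
97288 − 575.667 T = 635.624 T − 13094
110382 = 1211.291 T
T = 91.13 °C

T_f = 91.1 °C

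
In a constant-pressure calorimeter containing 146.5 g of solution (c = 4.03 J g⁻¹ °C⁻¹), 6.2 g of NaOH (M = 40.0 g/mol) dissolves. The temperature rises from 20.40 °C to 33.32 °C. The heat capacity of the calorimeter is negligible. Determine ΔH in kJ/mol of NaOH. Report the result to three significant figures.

ΔH = -49.2 kJ/mol

|ΔT| = |33.32 − 20.40| = 12.92 °C
|q_surr| = (146.5 × 4.03) × 12.92 = 590.395 × 12.92 = 7628 J
n(NaOH) = 6.2 / 40.0 = 0.1550 mol
Temperature rose, so q_rxn = −|q_surr| = -7.628 kJ
ΔH = q_rxn / n = -49.21 kJ/mol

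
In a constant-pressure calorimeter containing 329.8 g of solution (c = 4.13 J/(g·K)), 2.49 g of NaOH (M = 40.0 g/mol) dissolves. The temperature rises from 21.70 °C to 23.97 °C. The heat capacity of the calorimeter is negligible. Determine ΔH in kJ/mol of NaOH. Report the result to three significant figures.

|ΔT| = |23.97 − 21.70| = 2.27 °C
|q_surr| = (329.8 × 4.13) × 2.27 = 1362.074 × 2.27 = 3092 J
n(NaOH) = 2.49 / 40.0 = 0.06225 mol
Temperature rose, so q_rxn = −|q_surr| = -3.092 kJ
ΔH = q_rxn / n = -49.67 kJ/mol

ΔH = -49.7 kJ/mol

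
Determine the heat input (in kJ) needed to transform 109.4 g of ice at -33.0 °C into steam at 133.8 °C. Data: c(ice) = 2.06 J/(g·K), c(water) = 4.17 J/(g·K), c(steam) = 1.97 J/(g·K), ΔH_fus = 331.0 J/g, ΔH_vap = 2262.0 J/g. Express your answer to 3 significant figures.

q1 (heat ice -33.0→0.0 °C): 109.4 × 2.06 × 33.0 = 7437 J
q2 (melt at 0 °C): 109.4 × 331.0 = 36211 J
q3 (heat water 0.0→100.0 °C): 109.4 × 4.17 × 100.0 = 45620 J
q4 (vaporize at 100 °C): 109.4 × 2262.0 = 247463 J
q5 (heat steam 100.0→133.8 °C): 109.4 × 1.97 × 33.8 = 7285 J
Total: 7437 + 36211 + 45620 + 247463 + 7285 = 344016 J = 344 kJ

q = 344 kJ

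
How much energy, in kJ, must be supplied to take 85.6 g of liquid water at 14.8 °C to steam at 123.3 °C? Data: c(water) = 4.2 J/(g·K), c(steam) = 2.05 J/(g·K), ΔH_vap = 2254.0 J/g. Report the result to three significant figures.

q1 (heat water 14.8→100.0 °C): 85.6 × 4.2 × 85.2 = 30631 J
q2 (vaporize at 100 °C): 85.6 × 2254.0 = 192942 J
q3 (heat steam 100.0→123.3 °C): 85.6 × 2.05 × 23.3 = 4089 J
Total: 30631 + 192942 + 4089 = 227662 J = 228 kJ

q = 228 kJ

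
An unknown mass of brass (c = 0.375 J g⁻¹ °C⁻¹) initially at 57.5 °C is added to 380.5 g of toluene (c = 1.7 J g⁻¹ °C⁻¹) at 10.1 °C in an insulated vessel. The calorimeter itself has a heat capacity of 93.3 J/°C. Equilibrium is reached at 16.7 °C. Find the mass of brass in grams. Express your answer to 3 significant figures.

m = 319 g

q_gained = (380.5 × 1.7 + 93.3) × (16.7 − 10.1) = 4885 J
q_lost = m × 0.375 × (57.5 − 16.7) = 15.3 m
m = 4885 / 15.3 = 319 g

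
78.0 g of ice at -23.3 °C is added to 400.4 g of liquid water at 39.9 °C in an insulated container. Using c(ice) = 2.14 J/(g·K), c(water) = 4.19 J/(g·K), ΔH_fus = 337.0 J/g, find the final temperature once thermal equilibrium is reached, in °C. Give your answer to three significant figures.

Heat to bring ice to 0 °C and melt it: q₁ = 78.0×2.14×23.3 + 78.0×337.0 = 30175 J
Heat the water can supply cooling to 0 °C: 400.4×4.19×39.9 = 66939.3 J > q₁, so all ice melts.
Energy balance: 400.4×4.19×(39.9 − T) = 30175 + 78.0×4.19×(T − 0)
1677.676(39.9 − T) = 30175 + 326.82 T
66939.3 − 30175 = 2004.496 T
T = 36764.3 / 2004.496 = 18.34 °C

T_f = 18.3 °C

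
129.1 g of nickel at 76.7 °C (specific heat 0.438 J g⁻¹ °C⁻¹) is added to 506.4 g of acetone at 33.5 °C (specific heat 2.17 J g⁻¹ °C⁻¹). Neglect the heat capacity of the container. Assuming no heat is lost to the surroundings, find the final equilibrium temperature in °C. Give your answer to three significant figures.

T_f = 35.6 °C

Heat lost by nickel = heat gained by acetone.
(129.1)(0.438)(76.7 − T) = (506.4)(2.17)(T − 33.5)
56.5458 (76.7 − T) = 1098.888 (T − 33.5)
4337.1 − 56.5458 T = 1098.888 T − 36813
41150.1 = 1155.4338 T
T = 35.61 °C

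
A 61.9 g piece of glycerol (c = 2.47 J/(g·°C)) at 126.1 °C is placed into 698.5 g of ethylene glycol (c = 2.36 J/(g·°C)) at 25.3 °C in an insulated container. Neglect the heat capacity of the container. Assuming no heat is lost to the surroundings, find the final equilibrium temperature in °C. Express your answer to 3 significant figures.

Heat lost by glycerol = heat gained by ethylene glycol.
(61.9)(2.47)(126.1 − T) = (698.5)(2.36)(T − 25.3)
152.893 (126.1 − T) = 1648.46 (T − 25.3)
19280 − 152.893 T = 1648.46 T − 41706
60986 = 1801.353 T
T = 33.86 °C

T_f = 33.9 °C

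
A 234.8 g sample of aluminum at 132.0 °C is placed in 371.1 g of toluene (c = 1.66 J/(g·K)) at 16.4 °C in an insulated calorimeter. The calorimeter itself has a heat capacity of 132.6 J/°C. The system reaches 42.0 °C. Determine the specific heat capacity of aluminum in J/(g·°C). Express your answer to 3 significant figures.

q_gained = (371.1 × 1.66 + 132.6) × (42.0 − 16.4) = 19160 J
q_lost = 234.8 × c × (132.0 − 42.0) = 21132 c
Set equal: c = 19160 / 21132 = 0.907 J/(g·°C)

c = 0.907 J/(g·°C)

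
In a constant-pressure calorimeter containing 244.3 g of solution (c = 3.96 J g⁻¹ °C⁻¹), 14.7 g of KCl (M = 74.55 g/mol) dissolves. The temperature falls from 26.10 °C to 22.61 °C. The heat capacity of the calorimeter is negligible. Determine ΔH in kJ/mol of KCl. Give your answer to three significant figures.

|ΔT| = |22.61 − 26.10| = 3.49 °C
|q_surr| = (244.3 × 3.96) × 3.49 = 967.428 × 3.49 = 3376 J
n(KCl) = 14.7 / 74.55 = 0.1972 mol
Temperature fell, so q_rxn = +|q_surr| = 3.376 kJ
ΔH = q_rxn / n = 17.12 kJ/mol

ΔH = 17.1 kJ/mol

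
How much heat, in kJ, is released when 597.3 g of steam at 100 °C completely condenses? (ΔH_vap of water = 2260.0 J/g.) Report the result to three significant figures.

q = 1350 kJ

q = m × ΔH_vap = 597.3 × 2260.0 = 1350000 J = 1350 kJ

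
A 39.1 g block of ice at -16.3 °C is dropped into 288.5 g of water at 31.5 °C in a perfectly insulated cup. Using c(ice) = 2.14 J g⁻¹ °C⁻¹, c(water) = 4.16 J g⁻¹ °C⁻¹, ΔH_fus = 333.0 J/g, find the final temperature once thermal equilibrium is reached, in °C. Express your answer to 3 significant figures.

T_f = 17.2 °C

Heat to bring ice to 0 °C and melt it: q₁ = 39.1×2.14×16.3 + 39.1×333.0 = 14384 J
Heat the water can supply cooling to 0 °C: 288.5×4.16×31.5 = 37805.0 J > q₁, so all ice melts.
Energy balance: 288.5×4.16×(31.5 − T) = 14384 + 39.1×4.16×(T − 0)
1200.16(31.5 − T) = 14384 + 162.656 T
37805.0 − 14384 = 1362.816 T
T = 23421.0 / 1362.816 = 17.19 °C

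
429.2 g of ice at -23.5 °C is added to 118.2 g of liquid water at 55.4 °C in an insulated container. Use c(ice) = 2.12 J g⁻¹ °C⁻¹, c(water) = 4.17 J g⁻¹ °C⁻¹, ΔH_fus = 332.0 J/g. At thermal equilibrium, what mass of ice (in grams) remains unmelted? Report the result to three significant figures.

m_ice remaining = 411 g

Heat to warm all ice to 0 °C: 429.2×2.12×23.5 = 21383 J
Heat released by water cooling to 0 °C: 118.2×4.17×55.4 = 27306 J
27306 J < 21383 + 429.2×332.0 = 163877.4 J, so not all ice melts; final T = 0 °C.
Heat left for melting: 27306 − 21383 = 5923 J
Mass melted = 5923 / 332.0 = 17.84 g
Ice remaining = 429.2 − 17.84 = 411.36 g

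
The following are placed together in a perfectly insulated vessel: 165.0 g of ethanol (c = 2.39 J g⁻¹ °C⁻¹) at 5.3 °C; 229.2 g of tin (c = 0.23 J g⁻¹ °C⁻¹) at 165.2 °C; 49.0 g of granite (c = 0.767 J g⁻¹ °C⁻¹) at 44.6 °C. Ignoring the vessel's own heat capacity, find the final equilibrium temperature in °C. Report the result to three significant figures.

T_f = 25.7 °C

Σ mᵢcᵢ(T − Tᵢ) = 0  ⇒  T = Σ mᵢcᵢTᵢ / Σ mᵢcᵢ
Σ mᵢcᵢ = 165.0×2.39 + 229.2×0.23 + 49.0×0.767 = 484.649
Σ mᵢcᵢTᵢ = 394.35×5.3 + 52.716×165.2 + 37.583×44.6 = 12475
T = 12475 / 484.649 = 25.74 °C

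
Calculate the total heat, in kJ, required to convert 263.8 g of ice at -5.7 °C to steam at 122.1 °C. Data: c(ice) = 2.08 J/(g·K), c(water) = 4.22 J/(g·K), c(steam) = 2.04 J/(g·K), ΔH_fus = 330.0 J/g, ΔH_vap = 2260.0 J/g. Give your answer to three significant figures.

q1 (heat ice -5.7→0.0 °C): 263.8 × 2.08 × 5.7 = 3128 J
q2 (melt at 0 °C): 263.8 × 330.0 = 87054 J
q3 (heat water 0.0→100.0 °C): 263.8 × 4.22 × 100.0 = 111324 J
q4 (vaporize at 100 °C): 263.8 × 2260.0 = 596188 J
q5 (heat steam 100.0→122.1 °C): 263.8 × 2.04 × 22.1 = 11893 J
Total: 3128 + 87054 + 111324 + 596188 + 11893 = 809587 J = 810 kJ

q = 810 kJ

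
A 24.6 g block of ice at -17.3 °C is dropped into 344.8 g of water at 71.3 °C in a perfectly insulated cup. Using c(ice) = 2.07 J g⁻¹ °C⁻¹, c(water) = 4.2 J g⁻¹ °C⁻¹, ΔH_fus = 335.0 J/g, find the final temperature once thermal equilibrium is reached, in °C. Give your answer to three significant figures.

T_f = 60.7 °C

Heat to bring ice to 0 °C and melt it: q₁ = 24.6×2.07×17.3 + 24.6×335.0 = 9122.0 J
Heat the water can supply cooling to 0 °C: 344.8×4.2×71.3 = 103254 J > q₁, so all ice melts.
Energy balance: 344.8×4.2×(71.3 − T) = 9122.0 + 24.6×4.2×(T − 0)
1448.16(71.3 − T) = 9122.0 + 103.32 T
103254 − 9122.0 = 1551.48 T
T = 94132.0 / 1551.48 = 60.67 °C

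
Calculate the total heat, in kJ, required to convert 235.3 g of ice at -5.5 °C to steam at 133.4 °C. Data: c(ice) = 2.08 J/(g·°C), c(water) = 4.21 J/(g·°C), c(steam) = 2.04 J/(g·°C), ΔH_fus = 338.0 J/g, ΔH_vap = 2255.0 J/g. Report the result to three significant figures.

q = 728 kJ

q1 (heat ice -5.5→0.0 °C): 235.3 × 2.08 × 5.5 = 2692 J
q2 (melt at 0 °C): 235.3 × 338.0 = 79531 J
q3 (heat water 0.0→100.0 °C): 235.3 × 4.21 × 100.0 = 99061 J
q4 (vaporize at 100 °C): 235.3 × 2255.0 = 530602 J
q5 (heat steam 100.0→133.4 °C): 235.3 × 2.04 × 33.4 = 16032 J
Total: 2692 + 79531 + 99061 + 530602 + 16032 = 727918 J = 728 kJ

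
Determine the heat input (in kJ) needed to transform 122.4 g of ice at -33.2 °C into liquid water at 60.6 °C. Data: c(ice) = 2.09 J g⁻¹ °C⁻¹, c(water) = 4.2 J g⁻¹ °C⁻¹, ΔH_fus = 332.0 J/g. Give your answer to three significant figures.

q = 80.3 kJ

q1 (heat ice -33.2→0.0 °C): 122.4 × 2.09 × 33.2 = 8493 J
q2 (melt at 0 °C): 122.4 × 332.0 = 40637 J
q3 (heat water 0.0→60.6 °C): 122.4 × 4.2 × 60.6 = 31153 J
Total: 8493 + 40637 + 31153 = 80283 J = 80.3 kJ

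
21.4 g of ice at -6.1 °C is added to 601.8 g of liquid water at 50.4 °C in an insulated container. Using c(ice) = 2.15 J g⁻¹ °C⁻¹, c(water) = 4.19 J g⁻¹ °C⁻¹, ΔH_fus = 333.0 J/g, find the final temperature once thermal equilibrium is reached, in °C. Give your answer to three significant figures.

T_f = 45.8 °C

Heat to bring ice to 0 °C and melt it: q₁ = 21.4×2.15×6.1 + 21.4×333.0 = 7406.9 J
Heat the water can supply cooling to 0 °C: 601.8×4.19×50.4 = 127086 J > q₁, so all ice melts.
Energy balance: 601.8×4.19×(50.4 − T) = 7406.9 + 21.4×4.19×(T − 0)
2521.542(50.4 − T) = 7406.9 + 89.666 T
127086 − 7406.9 = 2611.208 T
T = 119679.1 / 2611.208 = 45.83 °C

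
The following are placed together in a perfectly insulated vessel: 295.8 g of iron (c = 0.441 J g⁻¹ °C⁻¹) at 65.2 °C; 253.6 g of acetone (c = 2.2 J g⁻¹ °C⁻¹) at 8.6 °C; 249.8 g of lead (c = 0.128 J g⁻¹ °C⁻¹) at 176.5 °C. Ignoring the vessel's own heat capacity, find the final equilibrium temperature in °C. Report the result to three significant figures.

T_f = 26.3 °C

Σ mᵢcᵢ(T − Tᵢ) = 0  ⇒  T = Σ mᵢcᵢTᵢ / Σ mᵢcᵢ
Σ mᵢcᵢ = 295.8×0.441 + 253.6×2.2 + 249.8×0.128 = 720.3422
Σ mᵢcᵢTᵢ = 130.4478×65.2 + 557.92×8.6 + 31.9744×176.5 = 18947
T = 18947 / 720.3422 = 26.30 °C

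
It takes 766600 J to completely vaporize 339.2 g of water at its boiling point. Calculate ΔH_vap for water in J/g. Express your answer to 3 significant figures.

ΔH_vap = q / m = 766600 / 339.2 = 2260 J/g

ΔH_vap = 2260 J/g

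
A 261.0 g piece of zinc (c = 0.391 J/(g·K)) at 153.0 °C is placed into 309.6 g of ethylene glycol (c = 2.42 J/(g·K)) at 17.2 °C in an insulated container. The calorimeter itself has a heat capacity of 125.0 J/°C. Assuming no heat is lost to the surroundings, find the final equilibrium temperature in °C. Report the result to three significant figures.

Heat lost by zinc = heat gained by ethylene glycol + calorimeter.
(261.0)(0.391)(153.0 − T) = [(309.6)(2.42) + 125.0](T − 17.2)
102.051 (153.0 − T) = 874.232 (T − 17.2)
15614 − 102.051 T = 874.232 T − 15037
30651 = 976.283 T
T = 31.40 °C

T_f = 31.4 °C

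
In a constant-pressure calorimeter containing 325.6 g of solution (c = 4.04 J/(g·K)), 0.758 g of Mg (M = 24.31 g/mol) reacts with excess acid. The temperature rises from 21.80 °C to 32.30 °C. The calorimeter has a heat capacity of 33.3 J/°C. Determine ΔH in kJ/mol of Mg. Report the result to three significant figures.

|ΔT| = |32.30 − 21.80| = 10.50 °C
|q_surr| = (325.6 × 4.04 + 33.3) × 10.50 = 1348.724 × 10.50 = 14160 J
n(Mg) = 0.758 / 24.31 = 0.03118 mol
Temperature rose, so q_rxn = −|q_surr| = -14.16 kJ
ΔH = q_rxn / n = -454.1 kJ/mol

ΔH = -454 kJ/mol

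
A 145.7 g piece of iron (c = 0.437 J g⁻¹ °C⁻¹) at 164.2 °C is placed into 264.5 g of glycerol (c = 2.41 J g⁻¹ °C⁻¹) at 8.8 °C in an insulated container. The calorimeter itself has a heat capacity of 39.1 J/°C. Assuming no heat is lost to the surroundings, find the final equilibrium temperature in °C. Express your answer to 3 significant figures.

T_f = 22.2 °C

Heat lost by iron = heat gained by glycerol + calorimeter.
(145.7)(0.437)(164.2 − T) = [(264.5)(2.41) + 39.1](T − 8.8)
63.6709 (164.2 − T) = 676.545 (T − 8.8)
10455 − 63.6709 T = 676.545 T − 5953.6
16408.6 = 740.2159 T
T = 22.17 °C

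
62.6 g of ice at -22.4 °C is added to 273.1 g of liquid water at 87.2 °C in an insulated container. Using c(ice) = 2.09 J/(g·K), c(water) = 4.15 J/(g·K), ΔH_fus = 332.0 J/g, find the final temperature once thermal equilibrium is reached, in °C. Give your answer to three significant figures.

Heat to bring ice to 0 °C and melt it: q₁ = 62.6×2.09×22.4 + 62.6×332.0 = 23714 J
Heat the water can supply cooling to 0 °C: 273.1×4.15×87.2 = 98829.4 J > q₁, so all ice melts.
Energy balance: 273.1×4.15×(87.2 − T) = 23714 + 62.6×4.15×(T − 0)
1133.365(87.2 − T) = 23714 + 259.79 T
98829.4 − 23714 = 1393.155 T
T = 75115.4 / 1393.155 = 53.92 °C

T_f = 53.9 °C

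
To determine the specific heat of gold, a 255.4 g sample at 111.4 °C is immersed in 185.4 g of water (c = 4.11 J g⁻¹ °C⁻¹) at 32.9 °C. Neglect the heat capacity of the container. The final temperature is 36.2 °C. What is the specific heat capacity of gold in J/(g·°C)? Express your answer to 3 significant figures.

q_gained = (185.4 × 4.11) × (36.2 − 32.9) = 2515 J
q_lost = 255.4 × c × (111.4 − 36.2) = 19206.08 c
Set equal: c = 2515 / 19206.08 = 0.131 J/(g·°C)

c = 0.131 J/(g·°C)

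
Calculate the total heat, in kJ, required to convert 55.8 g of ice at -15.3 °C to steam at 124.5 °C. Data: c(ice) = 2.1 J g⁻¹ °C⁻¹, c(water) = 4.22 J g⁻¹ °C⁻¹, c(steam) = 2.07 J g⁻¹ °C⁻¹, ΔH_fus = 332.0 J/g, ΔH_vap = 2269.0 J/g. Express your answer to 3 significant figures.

q = 173 kJ

q1 (heat ice -15.3→0.0 °C): 55.8 × 2.1 × 15.3 = 1793 J
q2 (melt at 0 °C): 55.8 × 332.0 = 18526 J
q3 (heat water 0.0→100.0 °C): 55.8 × 4.22 × 100.0 = 23548 J
q4 (vaporize at 100 °C): 55.8 × 2269.0 = 126610 J
q5 (heat steam 100.0→124.5 °C): 55.8 × 2.07 × 24.5 = 2830 J
Total: 1793 + 18526 + 23548 + 126610 + 2830 = 173307 J = 173 kJ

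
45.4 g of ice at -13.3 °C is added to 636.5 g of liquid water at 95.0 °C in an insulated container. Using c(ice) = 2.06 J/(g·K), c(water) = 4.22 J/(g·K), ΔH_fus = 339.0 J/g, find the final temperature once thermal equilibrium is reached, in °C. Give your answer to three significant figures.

Heat to bring ice to 0 °C and melt it: q₁ = 45.4×2.06×13.3 + 45.4×339.0 = 16634 J
Heat the water can supply cooling to 0 °C: 636.5×4.22×95.0 = 255173 J > q₁, so all ice melts.
Energy balance: 636.5×4.22×(95.0 − T) = 16634 + 45.4×4.22×(T − 0)
2686.03(95.0 − T) = 16634 + 191.588 T
255173 − 16634 = 2877.618 T
T = 238539 / 2877.618 = 82.89 °C

T_f = 82.9 °C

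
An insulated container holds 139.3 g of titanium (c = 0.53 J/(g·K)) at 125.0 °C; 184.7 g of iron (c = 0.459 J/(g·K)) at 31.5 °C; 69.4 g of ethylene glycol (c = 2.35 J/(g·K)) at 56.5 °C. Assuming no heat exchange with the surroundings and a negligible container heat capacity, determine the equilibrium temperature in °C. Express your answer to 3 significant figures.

Σ mᵢcᵢ(T − Tᵢ) = 0  ⇒  T = Σ mᵢcᵢTᵢ / Σ mᵢcᵢ
Σ mᵢcᵢ = 139.3×0.53 + 184.7×0.459 + 69.4×2.35 = 321.6963
Σ mᵢcᵢTᵢ = 73.829×125.0 + 84.7773×31.5 + 163.09×56.5 = 21114
T = 21114 / 321.6963 = 65.63 °C

T_f = 65.6 °C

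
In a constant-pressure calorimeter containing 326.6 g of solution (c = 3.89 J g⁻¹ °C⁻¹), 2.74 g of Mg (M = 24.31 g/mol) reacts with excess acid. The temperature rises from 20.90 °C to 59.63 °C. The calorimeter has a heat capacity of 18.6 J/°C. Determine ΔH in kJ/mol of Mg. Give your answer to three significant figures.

|ΔT| = |59.63 − 20.90| = 38.73 °C
|q_surr| = (326.6 × 3.89 + 18.6) × 38.73 = 1289.074 × 38.73 = 49930 J
n(Mg) = 2.74 / 24.31 = 0.1127 mol
Temperature rose, so q_rxn = −|q_surr| = -49.93 kJ
ΔH = q_rxn / n = -443.0 kJ/mol

ΔH = -443 kJ/mol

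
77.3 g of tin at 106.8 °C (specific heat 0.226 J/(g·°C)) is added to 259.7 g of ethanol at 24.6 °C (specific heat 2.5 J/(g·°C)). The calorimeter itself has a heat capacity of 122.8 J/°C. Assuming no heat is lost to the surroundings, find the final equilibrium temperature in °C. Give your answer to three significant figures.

Heat lost by tin = heat gained by ethanol + calorimeter.
(77.3)(0.226)(106.8 − T) = [(259.7)(2.5) + 122.8](T − 24.6)
17.4698 (106.8 − T) = 772.05 (T − 24.6)
1865.8 − 17.4698 T = 772.05 T − 18992
20857.8 = 789.5198 T
T = 26.42 °C

T_f = 26.4 °C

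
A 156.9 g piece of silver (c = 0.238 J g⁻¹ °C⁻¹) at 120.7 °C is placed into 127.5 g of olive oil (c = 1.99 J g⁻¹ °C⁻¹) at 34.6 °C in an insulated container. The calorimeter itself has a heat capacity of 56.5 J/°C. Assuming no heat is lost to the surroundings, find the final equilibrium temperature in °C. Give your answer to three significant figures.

T_f = 43.9 °C

Heat lost by silver = heat gained by olive oil + calorimeter.
(156.9)(0.238)(120.7 − T) = [(127.5)(1.99) + 56.5](T − 34.6)
37.3422 (120.7 − T) = 310.225 (T − 34.6)
4507.2 − 37.3422 T = 310.225 T − 10734
15241.2 = 347.5672 T
T = 43.85 °C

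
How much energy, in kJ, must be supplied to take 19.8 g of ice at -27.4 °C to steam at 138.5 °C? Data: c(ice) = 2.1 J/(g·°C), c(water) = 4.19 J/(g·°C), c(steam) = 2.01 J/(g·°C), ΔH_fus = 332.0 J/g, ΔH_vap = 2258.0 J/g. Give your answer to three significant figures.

q = 62.2 kJ

q1 (heat ice -27.4→0.0 °C): 19.8 × 2.1 × 27.4 = 1139 J
q2 (melt at 0 °C): 19.8 × 332.0 = 6574 J
q3 (heat water 0.0→100.0 °C): 19.8 × 4.19 × 100.0 = 8296 J
q4 (vaporize at 100 °C): 19.8 × 2258.0 = 44708 J
q5 (heat steam 100.0→138.5 °C): 19.8 × 2.01 × 38.5 = 1532 J
Total: 1139 + 6574 + 8296 + 44708 + 1532 = 62249 J = 62.2 kJ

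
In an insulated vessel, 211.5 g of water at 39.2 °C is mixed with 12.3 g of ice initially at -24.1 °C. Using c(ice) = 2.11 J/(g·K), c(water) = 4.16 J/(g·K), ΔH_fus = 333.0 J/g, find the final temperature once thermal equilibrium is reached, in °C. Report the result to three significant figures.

Heat to bring ice to 0 °C and melt it: q₁ = 12.3×2.11×24.1 + 12.3×333.0 = 4721.4 J
Heat the water can supply cooling to 0 °C: 211.5×4.16×39.2 = 34489.7 J > q₁, so all ice melts.
Energy balance: 211.5×4.16×(39.2 − T) = 4721.4 + 12.3×4.16×(T − 0)
879.84(39.2 − T) = 4721.4 + 51.168 T
34489.7 − 4721.4 = 931.008 T
T = 29768.3 / 931.008 = 31.97 °C

T_f = 32.0 °C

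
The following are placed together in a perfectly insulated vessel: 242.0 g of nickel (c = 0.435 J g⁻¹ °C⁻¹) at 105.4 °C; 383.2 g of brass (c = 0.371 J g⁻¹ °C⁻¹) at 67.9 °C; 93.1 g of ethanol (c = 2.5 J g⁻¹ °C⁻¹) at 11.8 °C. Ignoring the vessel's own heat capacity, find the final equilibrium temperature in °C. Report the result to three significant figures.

Σ mᵢcᵢ(T − Tᵢ) = 0  ⇒  T = Σ mᵢcᵢTᵢ / Σ mᵢcᵢ
Σ mᵢcᵢ = 242.0×0.435 + 383.2×0.371 + 93.1×2.5 = 480.1872
Σ mᵢcᵢTᵢ = 105.27×105.4 + 142.1672×67.9 + 232.75×11.8 = 23495
T = 23495 / 480.1872 = 48.93 °C

T_f = 48.9 °C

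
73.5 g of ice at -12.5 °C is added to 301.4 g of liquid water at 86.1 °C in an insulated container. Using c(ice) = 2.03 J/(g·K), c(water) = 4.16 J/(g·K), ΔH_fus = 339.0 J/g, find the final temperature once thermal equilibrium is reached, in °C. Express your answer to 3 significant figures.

T_f = 52.0 °C

Heat to bring ice to 0 °C and melt it: q₁ = 73.5×2.03×12.5 + 73.5×339.0 = 26782 J
Heat the water can supply cooling to 0 °C: 301.4×4.16×86.1 = 107954 J > q₁, so all ice melts.
Energy balance: 301.4×4.16×(86.1 − T) = 26782 + 73.5×4.16×(T − 0)
1253.824(86.1 − T) = 26782 + 305.76 T
107954 − 26782 = 1559.584 T
T = 81172 / 1559.584 = 52.047 °C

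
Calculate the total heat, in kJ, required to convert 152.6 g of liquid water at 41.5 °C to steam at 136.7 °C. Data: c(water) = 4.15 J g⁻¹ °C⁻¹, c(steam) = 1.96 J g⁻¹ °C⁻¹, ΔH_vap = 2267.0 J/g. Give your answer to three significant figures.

q1 (heat water 41.5→100.0 °C): 152.6 × 4.15 × 58.5 = 37047 J
q2 (vaporize at 100 °C): 152.6 × 2267.0 = 345944 J
q3 (heat steam 100.0→136.7 °C): 152.6 × 1.96 × 36.7 = 10977 J
Total: 37047 + 345944 + 10977 = 393968 J = 394 kJ

q = 394 kJ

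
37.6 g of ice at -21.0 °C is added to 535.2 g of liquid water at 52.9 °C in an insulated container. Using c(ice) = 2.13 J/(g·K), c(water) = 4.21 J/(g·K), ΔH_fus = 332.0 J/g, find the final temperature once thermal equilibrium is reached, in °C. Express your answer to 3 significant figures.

T_f = 43.6 °C

Heat to bring ice to 0 °C and melt it: q₁ = 37.6×2.13×21.0 + 37.6×332.0 = 14165 J
Heat the water can supply cooling to 0 °C: 535.2×4.21×52.9 = 119194 J > q₁, so all ice melts.
Energy balance: 535.2×4.21×(52.9 − T) = 14165 + 37.6×4.21×(T − 0)
2253.192(52.9 − T) = 14165 + 158.296 T
119194 − 14165 = 2411.488 T
T = 105029 / 2411.488 = 43.55 °C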